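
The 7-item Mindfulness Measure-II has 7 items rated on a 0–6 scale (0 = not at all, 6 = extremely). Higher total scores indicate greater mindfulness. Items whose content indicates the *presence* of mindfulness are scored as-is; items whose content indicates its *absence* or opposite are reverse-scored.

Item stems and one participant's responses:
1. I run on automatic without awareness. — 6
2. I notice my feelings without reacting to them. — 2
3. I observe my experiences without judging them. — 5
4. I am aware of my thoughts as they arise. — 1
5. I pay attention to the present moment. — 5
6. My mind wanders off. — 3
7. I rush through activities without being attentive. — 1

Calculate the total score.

21

Items 1, 6, 7 describe the absence/opposite of mindfulness → reverse-score.
reversed = (0+6) − raw = 6 − raw.
  item 1: 6 − 6 = 0
  item 2: 2
  item 3: 5
  item 4: 1
  item 5: 5
  item 6: 6 − 3 = 3
  item 7: 6 − 1 = 5
Total = 0 + 2 + 5 + 1 + 5 + 3 + 5 = 21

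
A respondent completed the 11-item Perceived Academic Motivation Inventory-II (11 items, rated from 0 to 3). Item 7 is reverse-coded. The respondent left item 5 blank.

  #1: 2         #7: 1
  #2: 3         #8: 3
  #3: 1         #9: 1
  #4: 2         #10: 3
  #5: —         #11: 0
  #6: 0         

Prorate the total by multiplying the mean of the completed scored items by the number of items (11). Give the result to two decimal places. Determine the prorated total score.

18.70

Reverse-coded (on a 0–3 scale, reversed = 3 − raw):
  item 7: 3 − 1 = 2
Completed scored items (10 of 11): 2, 3, 1, 2, 0, 2, 3, 1, 3, 0; sum = 17.
Person mean = 17 / 10 ≈ 1.7000
Prorated total = (17 / 10) × 11 = 18.70 (to 2 dp)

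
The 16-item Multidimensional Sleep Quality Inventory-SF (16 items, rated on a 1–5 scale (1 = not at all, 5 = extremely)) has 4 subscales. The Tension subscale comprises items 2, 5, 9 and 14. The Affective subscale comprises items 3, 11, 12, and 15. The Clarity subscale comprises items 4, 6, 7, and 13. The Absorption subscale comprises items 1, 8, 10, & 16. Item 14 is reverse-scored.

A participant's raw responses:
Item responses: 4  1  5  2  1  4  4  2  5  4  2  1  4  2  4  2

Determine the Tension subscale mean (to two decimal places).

2.75

Tension items: 2, 5, 9, 14.
Of these, item 14 is reverse-scored; reversed = (1+5) − raw = 6 − raw.
  item 2: 1
  item 5: 1
  item 9: 5
  item 14: 6 − 2 = 4
Sum = 1 + 1 + 5 + 4 = 11
Mean = 11 / 4 = 2.75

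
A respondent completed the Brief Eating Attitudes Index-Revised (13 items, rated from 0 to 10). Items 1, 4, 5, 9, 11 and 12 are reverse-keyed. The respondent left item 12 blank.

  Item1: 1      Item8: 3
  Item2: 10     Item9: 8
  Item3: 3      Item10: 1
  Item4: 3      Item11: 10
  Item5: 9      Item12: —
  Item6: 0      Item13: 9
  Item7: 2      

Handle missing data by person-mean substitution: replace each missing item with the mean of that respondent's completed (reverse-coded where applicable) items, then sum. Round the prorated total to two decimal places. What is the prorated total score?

Reverse-coded (reversed = (0+10) − raw = 10 − raw):
  item 1: 10 − 1 = 9
  item 4: 10 − 3 = 7
  item 5: 10 − 9 = 1
  item 9: 10 − 8 = 2
  item 11: 10 − 10 = 0
Completed scored items (12 of 13): 9, 10, 3, 7, 1, 0, 2, 3, 2, 1, 0, 9; sum = 47.
Person mean = 47 / 12 ≈ 3.9167
Prorated total = (47 / 12) × 13 = 50.92 (to 2 dp)

50.92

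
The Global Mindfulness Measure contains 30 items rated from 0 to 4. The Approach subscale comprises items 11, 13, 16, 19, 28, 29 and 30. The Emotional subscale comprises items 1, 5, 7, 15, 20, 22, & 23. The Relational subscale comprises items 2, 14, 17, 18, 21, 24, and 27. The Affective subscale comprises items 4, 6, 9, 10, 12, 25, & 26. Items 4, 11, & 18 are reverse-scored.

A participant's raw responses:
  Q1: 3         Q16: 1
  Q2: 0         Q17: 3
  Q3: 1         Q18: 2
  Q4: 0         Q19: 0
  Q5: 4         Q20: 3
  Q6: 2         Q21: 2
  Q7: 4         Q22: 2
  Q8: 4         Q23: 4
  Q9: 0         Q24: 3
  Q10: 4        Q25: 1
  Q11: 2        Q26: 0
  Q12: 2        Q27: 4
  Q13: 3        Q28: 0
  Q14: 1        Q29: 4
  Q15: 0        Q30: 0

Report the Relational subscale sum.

15

Relational items: 2, 14, 17, 18, 21, 24, 27.
Of these, item 18 is reverse-scored; reverse-coded value = 4 − response.
  item 2: 0
  item 14: 1
  item 17: 3
  item 18: 4 − 2 = 2
  item 21: 2
  item 24: 3
  item 27: 4
Sum = 0 + 1 + 3 + 2 + 2 + 3 + 4 = 15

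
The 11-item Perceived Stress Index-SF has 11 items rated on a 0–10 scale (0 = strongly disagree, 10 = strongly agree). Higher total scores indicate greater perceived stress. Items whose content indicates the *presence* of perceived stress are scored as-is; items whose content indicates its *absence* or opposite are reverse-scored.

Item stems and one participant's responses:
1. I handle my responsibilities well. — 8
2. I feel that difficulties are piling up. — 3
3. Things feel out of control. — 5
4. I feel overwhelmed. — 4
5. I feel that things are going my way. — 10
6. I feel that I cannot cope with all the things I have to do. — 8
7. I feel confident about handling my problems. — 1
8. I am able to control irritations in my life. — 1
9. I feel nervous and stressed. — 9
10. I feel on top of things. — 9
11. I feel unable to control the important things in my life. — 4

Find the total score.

Items 1, 5, 7, 8, 10 describe the absence/opposite of perceived stress → reverse-score.
reversed = (0+10) − raw = 10 − raw.
  item 1: 10 − 8 = 2
  item 2: 3
  item 3: 5
  item 4: 4
  item 5: 10 − 10 = 0
  item 6: 8
  item 7: 10 − 1 = 9
  item 8: 10 − 1 = 9
  item 9: 9
  item 10: 10 − 9 = 1
  item 11: 4
Total = 2 + 3 + 5 + 4 + 0 + 8 + 9 + 9 + 9 + 1 + 4 = 54

54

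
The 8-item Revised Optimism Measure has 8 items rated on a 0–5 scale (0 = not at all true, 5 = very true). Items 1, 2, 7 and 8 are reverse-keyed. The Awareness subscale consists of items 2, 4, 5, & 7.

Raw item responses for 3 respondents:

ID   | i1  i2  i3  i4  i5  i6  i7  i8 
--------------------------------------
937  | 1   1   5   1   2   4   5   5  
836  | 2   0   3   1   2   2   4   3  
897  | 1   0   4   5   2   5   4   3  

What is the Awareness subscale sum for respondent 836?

9

Respondent 836 raw: 2, 0, 3, 1, 2, 2, 4, 3.
Awareness items: 2, 4, 5, 7.
Reverse-coded (on a 0–5 scale, reversed = 5 − raw):
  item 2: 5 − 0 = 5
  item 4: 1
  item 5: 2
  item 7: 5 − 4 = 1
Sum = 5 + 1 + 2 + 1 = 9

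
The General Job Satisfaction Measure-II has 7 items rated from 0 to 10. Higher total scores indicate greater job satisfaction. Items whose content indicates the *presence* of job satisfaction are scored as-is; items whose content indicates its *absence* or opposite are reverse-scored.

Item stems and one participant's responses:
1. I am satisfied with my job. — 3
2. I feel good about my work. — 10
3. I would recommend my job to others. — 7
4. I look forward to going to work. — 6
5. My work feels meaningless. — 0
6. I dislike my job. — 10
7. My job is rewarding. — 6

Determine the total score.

Items 5, 6 describe the absence/opposite of job satisfaction → reverse-score.
reversed = (0+10) − raw = 10 − raw.
  item 1: 3
  item 2: 10
  item 3: 7
  item 4: 6
  item 5: 10 − 0 = 10
  item 6: 10 − 10 = 0
  item 7: 6
Total = 3 + 10 + 7 + 6 + 10 + 0 + 6 = 42

42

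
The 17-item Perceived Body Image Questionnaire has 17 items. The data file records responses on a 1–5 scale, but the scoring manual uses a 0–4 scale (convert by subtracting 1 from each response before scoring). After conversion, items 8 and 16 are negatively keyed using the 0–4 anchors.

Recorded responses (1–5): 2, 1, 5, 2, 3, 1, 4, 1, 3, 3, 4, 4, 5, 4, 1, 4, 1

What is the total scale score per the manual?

Convert to 0–4: 1, 0, 4, 1, 2, 0, 3, 0, 2, 2, 3, 3, 4, 3, 0, 3, 0
Reverse-coded (reversed = (0+4) − raw = 4 − raw):
  item 8: 4 − 0 = 4
  item 16: 4 − 3 = 1
Scored: 1, 0, 4, 1, 2, 0, 3, 4, 2, 2, 3, 3, 4, 3, 0, 1, 0
Total = 33

33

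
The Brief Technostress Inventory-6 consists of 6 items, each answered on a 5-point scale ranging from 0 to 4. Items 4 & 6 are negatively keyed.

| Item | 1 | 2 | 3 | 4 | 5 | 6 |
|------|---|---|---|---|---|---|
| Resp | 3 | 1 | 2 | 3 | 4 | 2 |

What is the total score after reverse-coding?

13

Negatively keyed items use 4 − raw:
  item 4: 4 − 3 = 1
  item 6: 4 − 2 = 2
After reverse-coding: 3, 1, 2, 1, 4, 2
Total = 3 + 1 + 2 + 1 + 4 + 2 = 13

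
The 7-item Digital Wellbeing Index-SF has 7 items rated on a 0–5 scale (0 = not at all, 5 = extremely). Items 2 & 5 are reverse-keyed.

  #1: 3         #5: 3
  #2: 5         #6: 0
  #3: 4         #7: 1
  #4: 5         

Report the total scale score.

15

Reverse-keyed items use 5 − raw:
  item 2: 5 − 5 = 0
  item 5: 5 − 3 = 2
Scored responses: 3, 0, 4, 5, 2, 0, 1
Total = 3 + 0 + 4 + 5 + 2 + 0 + 1 = 15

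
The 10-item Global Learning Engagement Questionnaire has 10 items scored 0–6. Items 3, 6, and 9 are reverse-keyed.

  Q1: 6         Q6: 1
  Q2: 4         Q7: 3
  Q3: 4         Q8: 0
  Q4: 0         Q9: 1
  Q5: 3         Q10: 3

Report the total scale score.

31

Reversing items 3, 6, and 9 with 6 − raw:
Total = 6 + 4 + (6−4) + 0 + 3 + (6−1) + 3 + 0 + (6−1) + 3
      = 6 + 4 + 2 + 0 + 3 + 5 + 3 + 0 + 5 + 3 = 31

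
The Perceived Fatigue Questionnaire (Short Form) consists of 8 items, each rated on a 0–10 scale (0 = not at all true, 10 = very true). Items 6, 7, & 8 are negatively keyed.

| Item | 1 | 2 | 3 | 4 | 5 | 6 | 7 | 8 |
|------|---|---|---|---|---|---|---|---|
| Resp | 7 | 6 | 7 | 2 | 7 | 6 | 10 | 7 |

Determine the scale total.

36

Raw sum = 52. Negatively keyed items: 6, 7, 8; their raw sum = 23.
Each reversal replaces raw with 10 − raw, changing the total by 10 − 2·raw per item.
Total = 52 + 3·10 − 2·23 = 52 + 30 − 46 = 36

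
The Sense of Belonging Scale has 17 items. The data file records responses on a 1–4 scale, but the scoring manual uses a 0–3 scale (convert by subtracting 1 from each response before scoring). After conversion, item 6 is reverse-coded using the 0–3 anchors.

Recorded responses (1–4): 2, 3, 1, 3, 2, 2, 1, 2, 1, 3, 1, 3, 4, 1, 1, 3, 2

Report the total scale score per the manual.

19

Convert to 0–3: 1, 2, 0, 2, 1, 1, 0, 1, 0, 2, 0, 2, 3, 0, 0, 2, 1
Reverse-coded (on a 0–3 scale, reversed = 3 − raw):
  item 6: 3 − 1 = 2
Scored: 1, 2, 0, 2, 1, 2, 0, 1, 0, 2, 0, 2, 3, 0, 0, 2, 1
Total = 19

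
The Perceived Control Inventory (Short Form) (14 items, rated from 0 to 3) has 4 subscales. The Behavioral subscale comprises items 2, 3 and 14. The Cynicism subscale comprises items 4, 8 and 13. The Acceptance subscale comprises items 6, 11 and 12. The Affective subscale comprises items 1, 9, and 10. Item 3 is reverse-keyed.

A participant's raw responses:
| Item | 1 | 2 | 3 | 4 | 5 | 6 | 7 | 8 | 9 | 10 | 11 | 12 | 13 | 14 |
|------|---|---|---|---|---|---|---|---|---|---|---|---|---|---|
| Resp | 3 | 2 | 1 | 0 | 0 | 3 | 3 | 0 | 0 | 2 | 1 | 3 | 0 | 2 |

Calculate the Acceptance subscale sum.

7

Acceptance items: 6, 11, 12.
  item 6: 3
  item 11: 1
  item 12: 3
Sum = 3 + 1 + 3 = 7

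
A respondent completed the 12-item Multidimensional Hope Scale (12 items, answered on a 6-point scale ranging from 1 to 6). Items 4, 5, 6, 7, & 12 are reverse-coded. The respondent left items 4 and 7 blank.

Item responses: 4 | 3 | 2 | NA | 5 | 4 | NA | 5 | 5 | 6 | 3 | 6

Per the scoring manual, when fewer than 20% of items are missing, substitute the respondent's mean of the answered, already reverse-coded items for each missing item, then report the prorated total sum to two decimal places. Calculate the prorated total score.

Reverse-coded (reverse-coded value = 7 − response):
  item 5: 7 − 5 = 2
  item 6: 7 − 4 = 3
  item 12: 7 − 6 = 1
Completed scored items (10 of 12): 4, 3, 2, 2, 3, 5, 5, 6, 3, 1; sum = 34.
Person mean = 34 / 10 ≈ 3.4000
Prorated total = (34 / 10) × 12 = 40.80 (to 2 dp)

40.80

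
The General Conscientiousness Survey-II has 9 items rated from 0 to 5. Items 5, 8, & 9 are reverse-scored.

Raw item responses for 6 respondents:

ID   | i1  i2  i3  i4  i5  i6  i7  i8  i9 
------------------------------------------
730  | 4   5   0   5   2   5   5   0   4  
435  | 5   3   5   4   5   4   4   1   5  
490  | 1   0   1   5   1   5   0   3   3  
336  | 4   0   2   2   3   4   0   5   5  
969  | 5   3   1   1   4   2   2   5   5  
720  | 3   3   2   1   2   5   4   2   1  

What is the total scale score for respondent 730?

Respondent 730 raw: 4, 5, 0, 5, 2, 5, 5, 0, 4.
Reverse-coded (on a 0–5 scale, reversed = 5 − raw):
  item 1: 4
  item 2: 5
  item 3: 0
  item 4: 5
  item 5: 5 − 2 = 3
  item 6: 5
  item 7: 5
  item 8: 5 − 0 = 5
  item 9: 5 − 4 = 1
Sum = 4 + 5 + 0 + 5 + 3 + 5 + 5 + 5 + 1 = 33

33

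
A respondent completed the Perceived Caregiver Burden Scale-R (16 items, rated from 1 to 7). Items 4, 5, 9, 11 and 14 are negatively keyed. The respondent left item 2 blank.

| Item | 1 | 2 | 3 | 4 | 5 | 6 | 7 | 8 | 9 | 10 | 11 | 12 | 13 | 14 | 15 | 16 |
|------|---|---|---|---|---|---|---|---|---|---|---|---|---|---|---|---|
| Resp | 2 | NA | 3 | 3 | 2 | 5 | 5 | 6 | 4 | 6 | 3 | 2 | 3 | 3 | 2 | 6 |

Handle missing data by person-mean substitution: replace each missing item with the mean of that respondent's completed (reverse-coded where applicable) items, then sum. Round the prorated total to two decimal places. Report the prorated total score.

Reverse-coded (on a 1–7 scale, reversed = 8 − raw):
  item 4: 8 − 3 = 5
  item 5: 8 − 2 = 6
  item 9: 8 − 4 = 4
  item 11: 8 − 3 = 5
  item 14: 8 − 3 = 5
Completed scored items (15 of 16): 2, 3, 5, 6, 5, 5, 6, 4, 6, 5, 2, 3, 5, 2, 6; sum = 65.
Person mean = 65 / 15 ≈ 4.3333
Prorated total = (65 / 15) × 16 = 69.33 (to 2 dp)

69.33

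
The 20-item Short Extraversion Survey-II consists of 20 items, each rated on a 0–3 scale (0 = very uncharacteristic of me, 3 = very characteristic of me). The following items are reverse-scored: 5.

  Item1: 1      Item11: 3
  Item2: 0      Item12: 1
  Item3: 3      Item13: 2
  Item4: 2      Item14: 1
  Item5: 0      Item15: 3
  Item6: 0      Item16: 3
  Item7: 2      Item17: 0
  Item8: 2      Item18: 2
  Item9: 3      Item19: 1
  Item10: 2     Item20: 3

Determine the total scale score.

Reversing item 5 with 3 − raw:
Total = 1 + 0 + 3 + 2 + (3−0) + 0 + 2 + 2 + 3 + 2 + 3 + 1 + 2 + 1 + 3 + 3 + 0 + 2 + 1 + 3
      = 1 + 0 + 3 + 2 + 3 + 0 + 2 + 2 + 3 + 2 + 3 + 1 + 2 + 1 + 3 + 3 + 0 + 2 + 1 + 3 = 37

37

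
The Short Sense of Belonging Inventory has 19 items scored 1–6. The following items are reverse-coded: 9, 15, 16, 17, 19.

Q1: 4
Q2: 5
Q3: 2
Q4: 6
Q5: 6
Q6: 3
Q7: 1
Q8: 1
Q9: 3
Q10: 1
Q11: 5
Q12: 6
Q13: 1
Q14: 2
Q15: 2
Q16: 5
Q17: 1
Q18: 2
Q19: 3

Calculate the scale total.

66

Reversing items 9, 15, 16, 17 and 19 with 7 − raw:
Total = 4 + 5 + 2 + 6 + 6 + 3 + 1 + 1 + (7−3) + 1 + 5 + 6 + 1 + 2 + (7−2) + (7−5) + (7−1) + 2 + (7−3)
      = 4 + 5 + 2 + 6 + 6 + 3 + 1 + 1 + 4 + 1 + 5 + 6 + 1 + 2 + 5 + 2 + 6 + 2 + 4 = 66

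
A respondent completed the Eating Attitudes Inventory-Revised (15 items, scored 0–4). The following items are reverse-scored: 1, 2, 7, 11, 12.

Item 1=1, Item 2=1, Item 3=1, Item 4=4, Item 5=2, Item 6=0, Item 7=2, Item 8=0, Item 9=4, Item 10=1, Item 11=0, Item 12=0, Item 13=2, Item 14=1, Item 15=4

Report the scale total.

Raw sum = 23. Reverse-scored items: 1, 2, 7, 11, 12; their raw sum = 4.
Each reversal replaces raw with 4 − raw, changing the total by 4 − 2·raw per item.
Total = 23 + 5·4 − 2·4 = 23 + 20 − 8 = 35

35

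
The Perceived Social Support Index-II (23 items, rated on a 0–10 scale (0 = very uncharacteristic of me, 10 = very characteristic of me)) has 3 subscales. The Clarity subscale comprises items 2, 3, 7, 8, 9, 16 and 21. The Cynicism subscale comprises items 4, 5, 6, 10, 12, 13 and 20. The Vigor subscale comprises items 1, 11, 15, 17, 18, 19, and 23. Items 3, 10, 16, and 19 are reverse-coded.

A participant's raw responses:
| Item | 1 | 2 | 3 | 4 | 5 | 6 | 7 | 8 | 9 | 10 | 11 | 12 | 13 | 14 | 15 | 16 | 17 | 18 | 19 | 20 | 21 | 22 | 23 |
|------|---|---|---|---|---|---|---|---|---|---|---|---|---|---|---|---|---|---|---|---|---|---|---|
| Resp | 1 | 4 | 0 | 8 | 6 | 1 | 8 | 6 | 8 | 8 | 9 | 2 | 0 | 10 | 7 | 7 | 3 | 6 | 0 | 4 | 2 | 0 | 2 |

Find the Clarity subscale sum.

Clarity items: 2, 3, 7, 8, 9, 16, 21.
Of these, items 3 and 16 are reverse-coded; reverse-coded value = 10 − response.
  item 2: 4
  item 3: 10 − 0 = 10
  item 7: 8
  item 8: 6
  item 9: 8
  item 16: 10 − 7 = 3
  item 21: 2
Sum = 4 + 10 + 8 + 6 + 8 + 3 + 2 = 41

41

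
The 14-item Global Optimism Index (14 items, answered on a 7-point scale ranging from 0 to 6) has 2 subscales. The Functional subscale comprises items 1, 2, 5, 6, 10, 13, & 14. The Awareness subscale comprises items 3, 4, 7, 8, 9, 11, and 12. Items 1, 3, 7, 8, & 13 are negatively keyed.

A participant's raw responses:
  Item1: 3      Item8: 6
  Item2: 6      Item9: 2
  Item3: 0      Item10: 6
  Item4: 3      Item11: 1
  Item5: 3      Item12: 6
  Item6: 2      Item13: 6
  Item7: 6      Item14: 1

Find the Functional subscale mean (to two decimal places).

3.00

Functional items: 1, 2, 5, 6, 10, 13, 14.
Of these, items 1 and 13 are negatively keyed; reversed = (0+6) − raw = 6 − raw.
  item 1: 6 − 3 = 3
  item 2: 6
  item 5: 3
  item 6: 2
  item 10: 6
  item 13: 6 − 6 = 0
  item 14: 1
Sum = 3 + 6 + 3 + 2 + 6 + 0 + 1 = 21
Mean = 21 / 7 = 3.00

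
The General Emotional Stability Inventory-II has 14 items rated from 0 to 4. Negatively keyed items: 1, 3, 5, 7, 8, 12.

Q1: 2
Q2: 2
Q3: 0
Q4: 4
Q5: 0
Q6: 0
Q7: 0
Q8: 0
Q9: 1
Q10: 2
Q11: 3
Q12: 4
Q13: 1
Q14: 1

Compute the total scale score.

Apply reverse scoring (reversed = (0+4) − raw = 4 − raw):
  item 1: 4 − 2 = 2
  item 3: 4 − 0 = 4
  item 5: 4 − 0 = 4
  item 7: 4 − 0 = 4
  item 8: 4 − 0 = 4
  item 12: 4 − 4 = 0
Scored items: 2, 2, 4, 4, 4, 0, 4, 4, 1, 2, 3, 0, 1, 1
Total = 2 + 2 + 4 + 4 + 4 + 0 + 4 + 4 + 1 + 2 + 3 + 0 + 1 + 1 = 32

32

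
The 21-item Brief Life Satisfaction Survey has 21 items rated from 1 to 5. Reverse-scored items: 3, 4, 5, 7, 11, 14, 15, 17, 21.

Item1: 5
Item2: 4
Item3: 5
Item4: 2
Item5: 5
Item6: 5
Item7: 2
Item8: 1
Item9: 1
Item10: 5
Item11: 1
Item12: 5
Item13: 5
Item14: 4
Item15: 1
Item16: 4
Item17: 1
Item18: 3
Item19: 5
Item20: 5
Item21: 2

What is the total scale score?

Reverse-scored items use 6 − raw:
  item 3: 6 − 5 = 1
  item 4: 6 − 2 = 4
  item 5: 6 − 5 = 1
  item 7: 6 − 2 = 4
  item 11: 6 − 1 = 5
  item 14: 6 − 4 = 2
  item 15: 6 − 1 = 5
  item 17: 6 − 1 = 5
  item 21: 6 − 2 = 4
Scored responses: 5, 4, 1, 4, 1, 5, 4, 1, 1, 5, 5, 5, 5, 2, 5, 4, 5, 3, 5, 5, 4
Total = 5 + 4 + 1 + 4 + 1 + 5 + 4 + 1 + 1 + 5 + 5 + 5 + 5 + 2 + 5 + 4 + 5 + 3 + 5 + 5 + 4 = 79

79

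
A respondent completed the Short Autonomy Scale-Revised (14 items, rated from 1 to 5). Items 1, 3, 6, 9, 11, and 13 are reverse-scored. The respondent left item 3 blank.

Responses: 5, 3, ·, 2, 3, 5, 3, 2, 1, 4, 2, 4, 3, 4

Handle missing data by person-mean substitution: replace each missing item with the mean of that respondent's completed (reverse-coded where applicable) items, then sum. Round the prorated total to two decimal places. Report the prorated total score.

42.00

Reverse-coded (on a 1–5 scale, reversed = 6 − raw):
  item 1: 6 − 5 = 1
  item 6: 6 − 5 = 1
  item 9: 6 − 1 = 5
  item 11: 6 − 2 = 4
  item 13: 6 − 3 = 3
Completed scored items (13 of 14): 1, 3, 2, 3, 1, 3, 2, 5, 4, 4, 4, 3, 4; sum = 39.
Person mean = 39 / 13 ≈ 3.0000
Prorated total = (39 / 13) × 14 = 42.00 (to 2 dp)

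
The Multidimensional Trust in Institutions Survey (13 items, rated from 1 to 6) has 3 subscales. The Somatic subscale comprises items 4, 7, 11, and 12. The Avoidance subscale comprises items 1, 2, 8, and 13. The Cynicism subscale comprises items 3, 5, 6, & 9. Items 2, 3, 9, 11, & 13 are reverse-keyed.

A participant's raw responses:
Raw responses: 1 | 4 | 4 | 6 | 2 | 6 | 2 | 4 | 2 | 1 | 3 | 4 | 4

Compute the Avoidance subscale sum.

11

Avoidance items: 1, 2, 8, 13.
Of these, items 2 and 13 are reverse-keyed; reversed = (1+6) − raw = 7 − raw.
  item 1: 1
  item 2: 7 − 4 = 3
  item 8: 4
  item 13: 7 − 4 = 3
Sum = 1 + 3 + 4 + 3 = 11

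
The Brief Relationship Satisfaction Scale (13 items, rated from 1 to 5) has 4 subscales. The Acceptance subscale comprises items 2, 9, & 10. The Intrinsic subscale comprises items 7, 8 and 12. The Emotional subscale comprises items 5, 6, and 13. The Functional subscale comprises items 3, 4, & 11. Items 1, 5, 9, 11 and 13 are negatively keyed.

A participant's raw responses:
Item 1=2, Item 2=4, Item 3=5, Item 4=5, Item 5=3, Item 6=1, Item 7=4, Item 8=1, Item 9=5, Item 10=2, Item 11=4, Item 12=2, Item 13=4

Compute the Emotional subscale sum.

Emotional items: 5, 6, 13.
Of these, items 5 & 13 are negatively keyed; reversed = (1+5) − raw = 6 − raw.
  item 5: 6 − 3 = 3
  item 6: 1
  item 13: 6 − 4 = 2
Sum = 3 + 1 + 2 = 6

6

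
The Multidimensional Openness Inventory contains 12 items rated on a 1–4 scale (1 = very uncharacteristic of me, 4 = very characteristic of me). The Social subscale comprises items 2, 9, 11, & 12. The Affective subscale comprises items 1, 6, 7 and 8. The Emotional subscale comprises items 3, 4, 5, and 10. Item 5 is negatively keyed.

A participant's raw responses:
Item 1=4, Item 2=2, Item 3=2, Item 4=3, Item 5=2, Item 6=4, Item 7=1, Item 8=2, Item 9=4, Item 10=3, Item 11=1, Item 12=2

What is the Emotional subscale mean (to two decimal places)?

2.75

Emotional items: 3, 4, 5, 10.
Of these, item 5 is negatively keyed; on a 1–4 scale, reversed = 5 − raw.
  item 3: 2
  item 4: 3
  item 5: 5 − 2 = 3
  item 10: 3
Sum = 2 + 3 + 3 + 3 = 11
Mean = 11 / 4 = 2.75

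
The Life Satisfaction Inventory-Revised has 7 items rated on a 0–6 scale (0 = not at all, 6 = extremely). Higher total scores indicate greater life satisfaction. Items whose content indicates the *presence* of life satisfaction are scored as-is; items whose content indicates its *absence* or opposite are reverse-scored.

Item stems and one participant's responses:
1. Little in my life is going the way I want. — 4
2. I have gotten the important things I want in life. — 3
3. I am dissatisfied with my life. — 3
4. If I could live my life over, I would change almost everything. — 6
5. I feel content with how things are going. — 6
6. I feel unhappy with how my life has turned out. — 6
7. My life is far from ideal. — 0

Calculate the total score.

20

Items 1, 3, 4, 6, 7 describe the absence/opposite of life satisfaction → reverse-score.
reverse-coded value = 6 − response.
  item 1: 6 − 4 = 2
  item 2: 3
  item 3: 6 − 3 = 3
  item 4: 6 − 6 = 0
  item 5: 6
  item 6: 6 − 6 = 0
  item 7: 6 − 0 = 6
Total = 2 + 3 + 3 + 0 + 6 + 0 + 6 = 20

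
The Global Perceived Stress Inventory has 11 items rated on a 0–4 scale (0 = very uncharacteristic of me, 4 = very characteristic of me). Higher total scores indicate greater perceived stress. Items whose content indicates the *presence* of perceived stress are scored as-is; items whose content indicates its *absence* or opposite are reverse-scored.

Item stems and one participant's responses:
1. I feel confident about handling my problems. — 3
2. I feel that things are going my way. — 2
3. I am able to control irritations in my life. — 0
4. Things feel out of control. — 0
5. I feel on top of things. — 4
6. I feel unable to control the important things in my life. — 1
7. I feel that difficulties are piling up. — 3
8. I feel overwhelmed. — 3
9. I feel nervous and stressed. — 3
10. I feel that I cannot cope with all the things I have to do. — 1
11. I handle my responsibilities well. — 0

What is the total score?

Items 1, 2, 3, 5, 11 describe the absence/opposite of perceived stress → reverse-score.
on a 0–4 scale, reversed = 4 − raw.
  item 1: 4 − 3 = 1
  item 2: 4 − 2 = 2
  item 3: 4 − 0 = 4
  item 4: 0
  item 5: 4 − 4 = 0
  item 6: 1
  item 7: 3
  item 8: 3
  item 9: 3
  item 10: 1
  item 11: 4 − 0 = 4
Total = 1 + 2 + 4 + 0 + 0 + 1 + 3 + 3 + 3 + 1 + 4 = 22

22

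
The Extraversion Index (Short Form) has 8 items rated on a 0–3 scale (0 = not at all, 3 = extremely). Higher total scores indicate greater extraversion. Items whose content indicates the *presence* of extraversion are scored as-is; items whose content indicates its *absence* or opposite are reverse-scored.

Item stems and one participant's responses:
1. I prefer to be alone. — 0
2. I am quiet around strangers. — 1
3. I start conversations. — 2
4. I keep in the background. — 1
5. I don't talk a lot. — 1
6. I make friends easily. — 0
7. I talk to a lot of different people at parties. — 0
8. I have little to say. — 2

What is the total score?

Items 1, 2, 4, 5, 8 describe the absence/opposite of extraversion → reverse-score.
reverse-coded value = 3 − response.
  item 1: 3 − 0 = 3
  item 2: 3 − 1 = 2
  item 3: 2
  item 4: 3 − 1 = 2
  item 5: 3 − 1 = 2
  item 6: 0
  item 7: 0
  item 8: 3 − 2 = 1
Total = 3 + 2 + 2 + 2 + 2 + 0 + 0 + 1 = 12

12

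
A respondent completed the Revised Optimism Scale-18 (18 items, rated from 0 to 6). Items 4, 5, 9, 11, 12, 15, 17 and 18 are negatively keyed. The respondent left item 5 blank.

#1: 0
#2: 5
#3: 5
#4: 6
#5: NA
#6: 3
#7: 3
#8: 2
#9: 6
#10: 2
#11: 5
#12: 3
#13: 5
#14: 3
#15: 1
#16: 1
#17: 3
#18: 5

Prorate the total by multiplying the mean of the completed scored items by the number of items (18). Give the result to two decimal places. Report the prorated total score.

44.47

Reverse-coded (on a 0–6 scale, reversed = 6 − raw):
  item 4: 6 − 6 = 0
  item 9: 6 − 6 = 0
  item 11: 6 − 5 = 1
  item 12: 6 − 3 = 3
  item 15: 6 − 1 = 5
  item 17: 6 − 3 = 3
  item 18: 6 − 5 = 1
Completed scored items (17 of 18): 0, 5, 5, 0, 3, 3, 2, 0, 2, 1, 3, 5, 3, 5, 1, 3, 1; sum = 42.
Person mean = 42 / 17 ≈ 2.4706
Prorated total = (42 / 17) × 18 = 44.47 (to 2 dp)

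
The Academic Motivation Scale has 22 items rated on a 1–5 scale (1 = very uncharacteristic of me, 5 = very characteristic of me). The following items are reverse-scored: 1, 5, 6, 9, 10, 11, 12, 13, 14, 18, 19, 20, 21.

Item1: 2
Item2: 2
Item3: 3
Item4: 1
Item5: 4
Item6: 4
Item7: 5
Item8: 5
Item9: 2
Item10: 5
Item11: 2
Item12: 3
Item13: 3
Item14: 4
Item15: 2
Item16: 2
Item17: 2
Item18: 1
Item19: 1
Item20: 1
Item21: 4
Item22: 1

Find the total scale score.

65

Reverse-coded items (reverse-coded value = 6 − response):
  item 1: 6 − 2 = 4
  item 5: 6 − 4 = 2
  item 6: 6 − 4 = 2
  item 9: 6 − 2 = 4
  item 10: 6 − 5 = 1
  item 11: 6 − 2 = 4
  item 12: 6 − 3 = 3
  item 13: 6 − 3 = 3
  item 14: 6 − 4 = 2
  item 18: 6 − 1 = 5
  item 19: 6 − 1 = 5
  item 20: 6 − 1 = 5
  item 21: 6 − 4 = 2
After reverse-coding: 4, 2, 3, 1, 2, 2, 5, 5, 4, 1, 4, 3, 3, 2, 2, 2, 2, 5, 5, 5, 2, 1
Total = 4 + 2 + 3 + 1 + 2 + 2 + 5 + 5 + 4 + 1 + 4 + 3 + 3 + 2 + 2 + 2 + 2 + 5 + 5 + 5 + 2 + 1 = 65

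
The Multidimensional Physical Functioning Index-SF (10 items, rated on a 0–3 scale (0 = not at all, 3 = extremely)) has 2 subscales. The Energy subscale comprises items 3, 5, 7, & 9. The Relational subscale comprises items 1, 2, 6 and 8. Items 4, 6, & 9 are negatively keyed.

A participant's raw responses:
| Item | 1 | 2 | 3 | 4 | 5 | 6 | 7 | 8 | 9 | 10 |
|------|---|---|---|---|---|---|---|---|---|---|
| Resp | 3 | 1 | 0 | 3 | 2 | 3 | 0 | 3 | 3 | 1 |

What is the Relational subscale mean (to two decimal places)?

Relational items: 1, 2, 6, 8.
Of these, item 6 is negatively keyed; reversed = (0+3) − raw = 3 − raw.
  item 1: 3
  item 2: 1
  item 6: 3 − 3 = 0
  item 8: 3
Sum = 3 + 1 + 0 + 3 = 7
Mean = 7 / 4 = 1.75

1.75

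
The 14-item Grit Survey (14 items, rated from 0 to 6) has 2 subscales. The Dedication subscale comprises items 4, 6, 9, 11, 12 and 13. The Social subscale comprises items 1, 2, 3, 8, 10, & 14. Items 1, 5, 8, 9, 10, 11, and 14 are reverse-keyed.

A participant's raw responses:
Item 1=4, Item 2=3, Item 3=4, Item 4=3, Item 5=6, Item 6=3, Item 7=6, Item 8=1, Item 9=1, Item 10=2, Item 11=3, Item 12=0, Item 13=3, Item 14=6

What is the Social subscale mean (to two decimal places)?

Social items: 1, 2, 3, 8, 10, 14.
Of these, items 1, 8, 10, & 14 are reverse-keyed; on a 0–6 scale, reversed = 6 − raw.
  item 1: 6 − 4 = 2
  item 2: 3
  item 3: 4
  item 8: 6 − 1 = 5
  item 10: 6 − 2 = 4
  item 14: 6 − 6 = 0
Sum = 2 + 3 + 4 + 5 + 4 + 0 = 18
Mean = 18 / 6 = 3.00

3.00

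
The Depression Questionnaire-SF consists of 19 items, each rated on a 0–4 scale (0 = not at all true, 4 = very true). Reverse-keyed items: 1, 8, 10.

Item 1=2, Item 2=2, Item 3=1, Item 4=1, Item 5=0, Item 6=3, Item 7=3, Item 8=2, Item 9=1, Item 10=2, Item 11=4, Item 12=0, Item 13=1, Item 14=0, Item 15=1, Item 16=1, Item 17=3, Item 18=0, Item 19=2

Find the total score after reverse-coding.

29

Raw sum = 29. Reverse-keyed items: 1, 8, 10; their raw sum = 6.
Each reversal replaces raw with 4 − raw, changing the total by 4 − 2·raw per item.
Total = 29 + 3·4 − 2·6 = 29 + 12 − 12 = 29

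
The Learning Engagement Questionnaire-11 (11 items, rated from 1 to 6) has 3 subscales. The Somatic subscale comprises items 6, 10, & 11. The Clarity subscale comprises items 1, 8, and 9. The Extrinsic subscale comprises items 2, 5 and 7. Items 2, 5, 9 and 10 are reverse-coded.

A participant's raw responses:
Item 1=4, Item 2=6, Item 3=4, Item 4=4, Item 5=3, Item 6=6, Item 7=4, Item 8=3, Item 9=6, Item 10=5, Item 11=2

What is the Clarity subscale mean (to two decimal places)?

Clarity items: 1, 8, 9.
Of these, item 9 is reverse-coded; reverse-coded value = 7 − response.
  item 1: 4
  item 8: 3
  item 9: 7 − 6 = 1
Sum = 4 + 3 + 1 = 8
Mean = 8 / 3 = 2.67

2.67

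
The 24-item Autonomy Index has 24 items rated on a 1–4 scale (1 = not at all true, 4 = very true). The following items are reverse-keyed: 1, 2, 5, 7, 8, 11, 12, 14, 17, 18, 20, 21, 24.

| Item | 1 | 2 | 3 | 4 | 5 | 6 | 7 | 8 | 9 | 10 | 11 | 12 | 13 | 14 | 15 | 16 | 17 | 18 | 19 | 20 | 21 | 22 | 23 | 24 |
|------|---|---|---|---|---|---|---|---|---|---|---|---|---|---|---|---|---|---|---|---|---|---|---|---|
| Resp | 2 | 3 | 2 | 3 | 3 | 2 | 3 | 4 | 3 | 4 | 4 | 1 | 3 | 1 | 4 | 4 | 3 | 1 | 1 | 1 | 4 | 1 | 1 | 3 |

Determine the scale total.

60

Raw sum = 61. Reverse-keyed items: 1, 2, 5, 7, 8, 11, 12, 14, 17, 18, 20, 21, 24; their raw sum = 33.
Each reversal replaces raw with 5 − raw, changing the total by 5 − 2·raw per item.
Total = 61 + 13·5 − 2·33 = 61 + 65 − 66 = 60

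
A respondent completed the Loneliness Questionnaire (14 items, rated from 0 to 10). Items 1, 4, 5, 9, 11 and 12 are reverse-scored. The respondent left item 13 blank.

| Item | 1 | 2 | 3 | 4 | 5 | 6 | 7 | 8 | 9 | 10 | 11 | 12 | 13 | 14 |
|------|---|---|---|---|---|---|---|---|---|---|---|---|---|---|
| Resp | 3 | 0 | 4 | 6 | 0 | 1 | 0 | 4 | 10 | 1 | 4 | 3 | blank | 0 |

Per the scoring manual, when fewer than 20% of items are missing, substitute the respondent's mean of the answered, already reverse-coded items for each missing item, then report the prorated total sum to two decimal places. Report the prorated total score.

Reverse-coded (reverse-coded value = 10 − response):
  item 1: 10 − 3 = 7
  item 4: 10 − 6 = 4
  item 5: 10 − 0 = 10
  item 9: 10 − 10 = 0
  item 11: 10 − 4 = 6
  item 12: 10 − 3 = 7
Completed scored items (13 of 14): 7, 0, 4, 4, 10, 1, 0, 4, 0, 1, 6, 7, 0; sum = 44.
Person mean = 44 / 13 ≈ 3.3846
Prorated total = (44 / 13) × 14 = 47.38 (to 2 dp)

47.38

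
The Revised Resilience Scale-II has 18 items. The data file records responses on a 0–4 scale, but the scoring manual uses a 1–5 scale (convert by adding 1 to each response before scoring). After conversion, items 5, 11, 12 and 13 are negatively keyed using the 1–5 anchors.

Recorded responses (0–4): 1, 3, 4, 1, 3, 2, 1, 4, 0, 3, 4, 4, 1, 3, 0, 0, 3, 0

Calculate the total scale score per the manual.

47

Convert to 1–5: 2, 4, 5, 2, 4, 3, 2, 5, 1, 4, 5, 5, 2, 4, 1, 1, 4, 1
Reverse-coded (reverse-coded value = 6 − response):
  item 5: 6 − 4 = 2
  item 11: 6 − 5 = 1
  item 12: 6 − 5 = 1
  item 13: 6 − 2 = 4
Scored: 2, 4, 5, 2, 2, 3, 2, 5, 1, 4, 1, 1, 4, 4, 1, 1, 4, 1
Total = 47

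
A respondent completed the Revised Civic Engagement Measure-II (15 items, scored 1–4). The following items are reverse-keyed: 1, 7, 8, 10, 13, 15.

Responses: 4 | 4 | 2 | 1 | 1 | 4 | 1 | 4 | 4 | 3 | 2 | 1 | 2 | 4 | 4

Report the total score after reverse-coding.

35

Apply reverse scoring (reverse-coded value = 5 − response):
  item 1: 5 − 4 = 1
  item 7: 5 − 1 = 4
  item 8: 5 − 4 = 1
  item 10: 5 − 3 = 2
  item 13: 5 − 2 = 3
  item 15: 5 − 4 = 1
Scored responses: 1, 4, 2, 1, 1, 4, 4, 1, 4, 2, 2, 1, 3, 4, 1
Total = 1 + 4 + 2 + 1 + 1 + 4 + 4 + 1 + 4 + 2 + 2 + 1 + 3 + 4 + 1 = 35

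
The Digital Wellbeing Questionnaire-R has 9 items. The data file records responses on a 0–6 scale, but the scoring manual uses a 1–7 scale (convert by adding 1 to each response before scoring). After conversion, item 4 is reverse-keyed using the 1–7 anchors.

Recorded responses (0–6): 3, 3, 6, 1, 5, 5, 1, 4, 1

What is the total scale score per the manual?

42

Convert to 1–7: 4, 4, 7, 2, 6, 6, 2, 5, 2
Reverse-coded (on a 1–7 scale, reversed = 8 − raw):
  item 4: 8 − 2 = 6
Scored: 4, 4, 7, 6, 6, 6, 2, 5, 2
Total = 42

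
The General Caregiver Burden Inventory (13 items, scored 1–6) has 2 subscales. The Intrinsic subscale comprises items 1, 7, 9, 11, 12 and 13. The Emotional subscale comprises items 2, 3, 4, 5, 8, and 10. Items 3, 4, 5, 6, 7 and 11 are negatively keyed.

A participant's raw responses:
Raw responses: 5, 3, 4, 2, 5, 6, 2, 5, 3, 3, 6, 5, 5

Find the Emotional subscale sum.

21

Emotional items: 2, 3, 4, 5, 8, 10.
Of these, items 3, 4 and 5 are negatively keyed; reversed = (1+6) − raw = 7 − raw.
  item 2: 3
  item 3: 7 − 4 = 3
  item 4: 7 − 2 = 5
  item 5: 7 − 5 = 2
  item 8: 5
  item 10: 3
Sum = 3 + 3 + 5 + 2 + 5 + 3 = 21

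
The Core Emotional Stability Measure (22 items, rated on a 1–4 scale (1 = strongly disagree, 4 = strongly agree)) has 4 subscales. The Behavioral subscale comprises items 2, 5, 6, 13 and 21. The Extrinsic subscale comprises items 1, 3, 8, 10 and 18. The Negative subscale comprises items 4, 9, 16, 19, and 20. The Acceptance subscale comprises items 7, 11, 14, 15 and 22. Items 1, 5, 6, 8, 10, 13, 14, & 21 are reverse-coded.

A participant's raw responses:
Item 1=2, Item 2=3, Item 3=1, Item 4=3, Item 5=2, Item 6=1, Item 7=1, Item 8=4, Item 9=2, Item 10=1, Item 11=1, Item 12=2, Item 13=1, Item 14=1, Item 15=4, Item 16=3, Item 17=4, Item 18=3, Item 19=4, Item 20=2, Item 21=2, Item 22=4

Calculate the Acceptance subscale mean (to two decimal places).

Acceptance items: 7, 11, 14, 15, 22.
Of these, item 14 is reverse-coded; reverse-coded value = 5 − response.
  item 7: 1
  item 11: 1
  item 14: 5 − 1 = 4
  item 15: 4
  item 22: 4
Sum = 1 + 1 + 4 + 4 + 4 = 14
Mean = 14 / 5 = 2.80

2.80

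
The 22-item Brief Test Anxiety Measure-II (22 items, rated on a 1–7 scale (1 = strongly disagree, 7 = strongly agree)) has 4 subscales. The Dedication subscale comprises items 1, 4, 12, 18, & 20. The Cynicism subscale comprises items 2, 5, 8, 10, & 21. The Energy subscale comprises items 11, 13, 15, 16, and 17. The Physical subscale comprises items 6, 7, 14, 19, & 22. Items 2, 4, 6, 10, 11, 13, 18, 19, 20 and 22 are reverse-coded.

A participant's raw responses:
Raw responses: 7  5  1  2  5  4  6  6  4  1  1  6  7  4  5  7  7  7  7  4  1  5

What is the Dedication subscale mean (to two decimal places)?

4.80

Dedication items: 1, 4, 12, 18, 20.
Of these, items 4, 18 and 20 are reverse-coded; reverse-coded value = 8 − response.
  item 1: 7
  item 4: 8 − 2 = 6
  item 12: 6
  item 18: 8 − 7 = 1
  item 20: 8 − 4 = 4
Sum = 7 + 6 + 6 + 1 + 4 = 24
Mean = 24 / 5 = 4.80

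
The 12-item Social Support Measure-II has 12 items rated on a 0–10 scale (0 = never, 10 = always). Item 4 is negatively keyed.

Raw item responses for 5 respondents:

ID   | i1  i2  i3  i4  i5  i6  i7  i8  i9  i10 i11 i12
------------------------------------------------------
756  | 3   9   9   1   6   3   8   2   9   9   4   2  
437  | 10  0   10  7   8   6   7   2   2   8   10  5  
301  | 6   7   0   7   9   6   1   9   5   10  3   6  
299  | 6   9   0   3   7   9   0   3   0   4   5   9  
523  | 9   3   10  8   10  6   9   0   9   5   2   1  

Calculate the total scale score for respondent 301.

Respondent 301 raw: 6, 7, 0, 7, 9, 6, 1, 9, 5, 10, 3, 6.
Reverse-coded (reversed = (0+10) − raw = 10 − raw):
  item 1: 6
  item 2: 7
  item 3: 0
  item 4: 10 − 7 = 3
  item 5: 9
  item 6: 6
  item 7: 1
  item 8: 9
  item 9: 5
  item 10: 10
  item 11: 3
  item 12: 6
Sum = 6 + 7 + 0 + 3 + 9 + 6 + 1 + 9 + 5 + 10 + 3 + 6 = 65

65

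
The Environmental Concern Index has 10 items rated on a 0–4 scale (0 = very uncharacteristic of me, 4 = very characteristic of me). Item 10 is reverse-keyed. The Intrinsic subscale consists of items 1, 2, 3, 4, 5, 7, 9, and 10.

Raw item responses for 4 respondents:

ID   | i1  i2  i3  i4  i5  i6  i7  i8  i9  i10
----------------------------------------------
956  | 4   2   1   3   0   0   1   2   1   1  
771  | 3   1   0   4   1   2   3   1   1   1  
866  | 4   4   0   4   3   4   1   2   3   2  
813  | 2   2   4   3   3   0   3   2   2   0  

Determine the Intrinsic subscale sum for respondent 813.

Respondent 813 raw: 2, 2, 4, 3, 3, 0, 3, 2, 2, 0.
Intrinsic items: 1, 2, 3, 4, 5, 7, 9, 10.
Reverse-coded (on a 0–4 scale, reversed = 4 − raw):
  item 1: 2
  item 2: 2
  item 3: 4
  item 4: 3
  item 5: 3
  item 7: 3
  item 9: 2
  item 10: 4 − 0 = 4
Sum = 2 + 2 + 4 + 3 + 3 + 3 + 2 + 4 = 23

23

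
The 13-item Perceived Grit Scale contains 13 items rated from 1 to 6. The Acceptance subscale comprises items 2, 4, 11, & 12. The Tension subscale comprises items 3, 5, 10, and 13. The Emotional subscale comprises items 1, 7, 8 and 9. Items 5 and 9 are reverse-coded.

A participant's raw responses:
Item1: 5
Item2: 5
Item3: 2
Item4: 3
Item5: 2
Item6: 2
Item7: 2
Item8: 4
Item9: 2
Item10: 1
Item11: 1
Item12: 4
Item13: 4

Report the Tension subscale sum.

Tension items: 3, 5, 10, 13.
Of these, item 5 is reverse-coded; on a 1–6 scale, reversed = 7 − raw.
  item 3: 2
  item 5: 7 − 2 = 5
  item 10: 1
  item 13: 4
Sum = 2 + 5 + 1 + 4 = 12

12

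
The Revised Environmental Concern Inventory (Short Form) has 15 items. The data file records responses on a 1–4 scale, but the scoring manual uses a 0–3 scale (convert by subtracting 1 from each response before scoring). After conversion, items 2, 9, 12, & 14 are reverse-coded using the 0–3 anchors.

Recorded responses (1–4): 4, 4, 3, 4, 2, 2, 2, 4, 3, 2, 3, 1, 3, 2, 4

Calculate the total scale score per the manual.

Convert to 0–3: 3, 3, 2, 3, 1, 1, 1, 3, 2, 1, 2, 0, 2, 1, 3
Reverse-coded (on a 0–3 scale, reversed = 3 − raw):
  item 2: 3 − 3 = 0
  item 9: 3 − 2 = 1
  item 12: 3 − 0 = 3
  item 14: 3 − 1 = 2
Scored: 3, 0, 2, 3, 1, 1, 1, 3, 1, 1, 2, 3, 2, 2, 3
Total = 28

28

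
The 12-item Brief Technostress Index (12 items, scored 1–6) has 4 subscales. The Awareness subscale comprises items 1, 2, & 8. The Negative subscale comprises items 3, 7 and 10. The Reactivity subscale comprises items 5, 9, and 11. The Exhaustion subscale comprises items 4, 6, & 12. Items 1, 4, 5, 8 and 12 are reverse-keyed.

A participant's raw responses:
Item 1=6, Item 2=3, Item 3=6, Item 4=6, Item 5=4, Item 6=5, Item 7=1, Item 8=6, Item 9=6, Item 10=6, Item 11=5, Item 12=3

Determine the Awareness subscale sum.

5

Awareness items: 1, 2, 8.
Of these, items 1 & 8 are reverse-keyed; on a 1–6 scale, reversed = 7 − raw.
  item 1: 7 − 6 = 1
  item 2: 3
  item 8: 7 − 6 = 1
Sum = 1 + 3 + 1 = 5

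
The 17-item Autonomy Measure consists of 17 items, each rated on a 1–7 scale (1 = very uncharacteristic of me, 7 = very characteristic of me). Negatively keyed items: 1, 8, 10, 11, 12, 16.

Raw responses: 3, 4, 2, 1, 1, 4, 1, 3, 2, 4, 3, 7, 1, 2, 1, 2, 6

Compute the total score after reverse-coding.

Negatively keyed items use 8 − raw:
  item 1: 8 − 3 = 5
  item 8: 8 − 3 = 5
  item 10: 8 − 4 = 4
  item 11: 8 − 3 = 5
  item 12: 8 − 7 = 1
  item 16: 8 − 2 = 6
Scored responses: 5, 4, 2, 1, 1, 4, 1, 5, 2, 4, 5, 1, 1, 2, 1, 6, 6
Total = 5 + 4 + 2 + 1 + 1 + 4 + 1 + 5 + 2 + 4 + 5 + 1 + 1 + 2 + 1 + 6 + 6 = 51

51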